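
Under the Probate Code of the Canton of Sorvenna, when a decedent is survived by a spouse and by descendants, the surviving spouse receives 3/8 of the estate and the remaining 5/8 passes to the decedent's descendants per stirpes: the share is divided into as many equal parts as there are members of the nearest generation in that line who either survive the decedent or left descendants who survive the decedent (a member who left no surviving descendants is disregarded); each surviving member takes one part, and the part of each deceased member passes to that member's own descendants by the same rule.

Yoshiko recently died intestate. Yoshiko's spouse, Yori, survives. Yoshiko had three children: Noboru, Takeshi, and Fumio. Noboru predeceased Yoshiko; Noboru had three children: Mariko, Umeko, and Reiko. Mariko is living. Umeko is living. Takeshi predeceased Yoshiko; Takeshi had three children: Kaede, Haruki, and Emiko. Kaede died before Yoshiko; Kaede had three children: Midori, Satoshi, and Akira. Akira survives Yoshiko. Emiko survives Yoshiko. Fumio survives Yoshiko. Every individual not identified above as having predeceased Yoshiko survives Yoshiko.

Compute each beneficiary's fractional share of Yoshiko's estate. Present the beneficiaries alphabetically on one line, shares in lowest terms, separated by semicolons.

Akira 5/216; Emiko 5/72; Fumio 5/24; Haruki 5/72; Mariko 5/72; Midori 5/216; Reiko 5/72; Satoshi 5/216; Umeko 5/72; Yori 3/8

Yori, as surviving spouse, takes 3/8.
The remaining 5/8 passes to Yoshiko's descendants per stirpes.
The 5/8 is divided into 3 equal shares of 5/24 among Noboru, Takeshi, Fumio.
Noboru predeceased; the 5/24 allotted to Noboru's branch passes to Noboru's issue by representation.
The 5/24 is divided into 3 equal shares of 5/72 among Mariko, Umeko, Reiko.
Mariko is living and takes 5/72.
Umeko is living and takes 5/72.
Reiko is living and takes 5/72.
Takeshi predeceased; the 5/24 allotted to Takeshi's branch passes to Takeshi's issue by representation.
The 5/24 is divided into 3 equal shares of 5/72 among Kaede, Haruki, Emiko.
Kaede predeceased; the 5/72 allotted to Kaede's branch passes to Kaede's issue by representation.
The 5/72 is divided into 3 equal shares of 5/216 among Midori, Satoshi, Akira.
Midori is living and takes 5/216.
Satoshi is living and takes 5/216.
Akira is living and takes 5/216.
Haruki is living and takes 5/72.
Emiko is living and takes 5/72.
Fumio is living and takes 5/24.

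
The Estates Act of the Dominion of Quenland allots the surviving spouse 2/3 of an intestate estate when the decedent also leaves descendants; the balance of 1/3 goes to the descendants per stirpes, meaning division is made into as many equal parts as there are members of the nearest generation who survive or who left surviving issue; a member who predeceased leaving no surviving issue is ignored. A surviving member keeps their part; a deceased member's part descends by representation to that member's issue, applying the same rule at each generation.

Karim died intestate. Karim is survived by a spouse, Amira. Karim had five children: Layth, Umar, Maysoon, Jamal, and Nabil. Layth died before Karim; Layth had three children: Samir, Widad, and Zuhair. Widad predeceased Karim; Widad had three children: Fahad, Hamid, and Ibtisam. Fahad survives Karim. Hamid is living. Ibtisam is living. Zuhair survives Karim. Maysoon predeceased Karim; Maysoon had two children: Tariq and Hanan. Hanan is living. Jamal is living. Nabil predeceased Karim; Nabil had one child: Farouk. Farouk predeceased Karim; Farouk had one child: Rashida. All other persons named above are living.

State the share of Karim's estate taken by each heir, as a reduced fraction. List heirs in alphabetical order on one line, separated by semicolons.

Amira, as surviving spouse, takes 2/3.
The remaining 1/3 passes to Karim's descendants per stirpes.
The 1/3 is divided into 5 equal shares of 1/15 among Layth, Umar, Maysoon, Jamal, Nabil.
Layth predeceased; the 1/15 allotted to Layth's branch passes to Layth's issue by representation.
The 1/15 is divided into 3 equal shares of 1/45 among Samir, Widad, Zuhair.
Samir is living and takes 1/45.
Widad predeceased; the 1/45 allotted to Widad's branch passes to Widad's issue by representation.
The 1/45 is divided into 3 equal shares of 1/135 among Fahad, Hamid, Ibtisam.
Fahad is living and takes 1/135.
Hamid is living and takes 1/135.
Ibtisam is living and takes 1/135.
Zuhair is living and takes 1/45.
Umar is living and takes 1/15.
Maysoon predeceased; the 1/15 allotted to Maysoon's branch passes to Maysoon's issue by representation.
The 1/15 is divided into 2 equal shares of 1/30 among Tariq, Hanan.
Tariq is living and takes 1/30.
Hanan is living and takes 1/30.
Jamal is living and takes 1/15.
Nabil predeceased; the 1/15 allotted to Nabil's branch passes to Nabil's issue by representation.
Farouk's line is the sole branch at this level, so the full 1/15 passes to Farouk's issue by representation.
Rashida is the sole taker at this level and receives the full 1/15.

Amira 2/3; Fahad 1/135; Hamid 1/135; Hanan 1/30; Ibtisam 1/135; Jamal 1/15; Rashida 1/15; Samir 1/45; Tariq 1/30; Umar 1/15; Zuhair 1/45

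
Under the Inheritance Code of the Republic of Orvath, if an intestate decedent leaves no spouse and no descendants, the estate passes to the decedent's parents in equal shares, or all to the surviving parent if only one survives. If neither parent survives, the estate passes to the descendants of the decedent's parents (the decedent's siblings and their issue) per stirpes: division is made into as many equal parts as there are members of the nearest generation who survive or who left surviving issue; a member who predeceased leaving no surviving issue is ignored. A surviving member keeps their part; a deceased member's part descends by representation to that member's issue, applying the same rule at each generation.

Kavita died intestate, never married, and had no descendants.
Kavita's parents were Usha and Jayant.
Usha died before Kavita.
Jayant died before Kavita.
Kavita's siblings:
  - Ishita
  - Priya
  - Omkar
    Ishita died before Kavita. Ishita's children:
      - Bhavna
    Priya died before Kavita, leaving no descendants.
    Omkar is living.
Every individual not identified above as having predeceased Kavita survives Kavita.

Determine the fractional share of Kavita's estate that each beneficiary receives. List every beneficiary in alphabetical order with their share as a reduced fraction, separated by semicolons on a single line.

Neither parent survives and there are no descendants, so the estate passes to Kavita's siblings and their issue per stirpes.
Priya left no surviving issue, so that branch lapses and is disregarded.
The estate is divided into 2 equal shares of 1/2 among Ishita, Omkar.
Ishita predeceased; the 1/2 allotted to Ishita's branch passes to Ishita's issue by representation.
Bhavna is the sole taker at this level and receives the full 1/2.
Omkar is living and takes 1/2.

Bhavna 1/2; Omkar 1/2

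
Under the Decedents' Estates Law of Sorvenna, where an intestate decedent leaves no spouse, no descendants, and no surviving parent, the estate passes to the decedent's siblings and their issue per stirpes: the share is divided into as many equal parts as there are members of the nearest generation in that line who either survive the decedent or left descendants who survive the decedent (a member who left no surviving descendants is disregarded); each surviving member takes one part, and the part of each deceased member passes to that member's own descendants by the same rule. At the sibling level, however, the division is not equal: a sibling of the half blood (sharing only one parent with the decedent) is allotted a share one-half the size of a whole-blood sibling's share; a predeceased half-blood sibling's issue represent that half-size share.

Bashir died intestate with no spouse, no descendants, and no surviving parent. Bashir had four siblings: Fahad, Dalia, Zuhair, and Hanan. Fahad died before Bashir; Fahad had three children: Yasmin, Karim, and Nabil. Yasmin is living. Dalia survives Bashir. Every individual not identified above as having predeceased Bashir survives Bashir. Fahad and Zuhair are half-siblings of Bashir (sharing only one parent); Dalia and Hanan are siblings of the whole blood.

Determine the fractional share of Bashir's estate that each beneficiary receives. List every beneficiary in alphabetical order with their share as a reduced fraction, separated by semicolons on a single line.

Dalia 1/3; Hanan 1/3; Karim 1/18; Nabil 1/18; Yasmin 1/18; Zuhair 1/6

No spouse, descendants, or parent survives, so the estate passes to Bashir's siblings per stirpes.
Half-blood siblings count for one-half the weight of whole-blood siblings at the initial division.
Dividing 1 in proportion to weights (total weight 3): Fahad (weight 1/2) → 1/6; Dalia (weight 1) → 1/3; Zuhair (weight 1/2) → 1/6; Hanan (weight 1) → 1/3.
Fahad predeceased; the 1/6 allotted to Fahad's branch passes to Fahad's issue by representation.
The 1/6 is divided into 3 equal shares of 1/18 among Yasmin, Karim, Nabil.
Yasmin is living and takes 1/18.
Karim is living and takes 1/18.
Nabil is living and takes 1/18.
Dalia is living and takes 1/3.
Zuhair is living and takes 1/6.
Hanan is living and takes 1/3.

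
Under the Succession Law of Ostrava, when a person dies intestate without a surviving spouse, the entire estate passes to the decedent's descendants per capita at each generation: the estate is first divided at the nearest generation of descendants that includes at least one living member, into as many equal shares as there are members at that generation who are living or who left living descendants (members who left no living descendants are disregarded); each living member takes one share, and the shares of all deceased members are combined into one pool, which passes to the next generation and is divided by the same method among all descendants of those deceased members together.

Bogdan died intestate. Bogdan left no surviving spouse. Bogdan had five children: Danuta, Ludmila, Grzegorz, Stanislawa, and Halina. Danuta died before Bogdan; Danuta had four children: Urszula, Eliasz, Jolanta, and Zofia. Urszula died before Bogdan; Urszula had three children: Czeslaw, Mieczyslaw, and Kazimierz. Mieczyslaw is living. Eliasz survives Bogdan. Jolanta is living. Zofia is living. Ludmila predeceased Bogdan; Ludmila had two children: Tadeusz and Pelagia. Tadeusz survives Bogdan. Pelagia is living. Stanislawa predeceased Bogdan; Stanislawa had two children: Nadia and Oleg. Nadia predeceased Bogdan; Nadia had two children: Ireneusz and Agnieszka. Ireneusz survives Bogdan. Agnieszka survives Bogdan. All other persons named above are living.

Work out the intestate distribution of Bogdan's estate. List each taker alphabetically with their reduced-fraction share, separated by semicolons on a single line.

Agnieszka 3/100; Czeslaw 3/100; Eliasz 3/40; Grzegorz 1/5; Halina 1/5; Ireneusz 3/100; Jolanta 3/40; Kazimierz 3/100; Mieczyslaw 3/100; Oleg 3/40; Pelagia 3/40; Tadeusz 3/40; Zofia 3/40

There is no surviving spouse, so the entire estate passes to Bogdan's descendants per capita at each generation.
At generation 1 (Danuta, Ludmila, Grzegorz, Stanislawa, Halina) there are 5 shares of (1)/5 = 1/5 each.
Living: Grzegorz and Halina — each takes 1/5.
Deceased: Danuta, Ludmila, and Stanislawa. Their combined 3/5 is pooled and carried to generation 2.
At generation 2 (Urszula, Eliasz, Jolanta, Zofia, Tadeusz, Pelagia, Nadia, Oleg) there are 8 shares of (3/5)/8 = 3/40 each.
Living: Eliasz, Jolanta, Zofia, Tadeusz, Pelagia, and Oleg — each takes 3/40.
Deceased: Urszula and Nadia. Their combined 3/20 is pooled and carried to generation 3.
At generation 3 (Czeslaw, Mieczyslaw, Kazimierz, Ireneusz, Agnieszka) there are 5 shares of (3/20)/5 = 3/100 each.
Living: Czeslaw, Mieczyslaw, Kazimierz, Ireneusz, and Agnieszka — each takes 3/100.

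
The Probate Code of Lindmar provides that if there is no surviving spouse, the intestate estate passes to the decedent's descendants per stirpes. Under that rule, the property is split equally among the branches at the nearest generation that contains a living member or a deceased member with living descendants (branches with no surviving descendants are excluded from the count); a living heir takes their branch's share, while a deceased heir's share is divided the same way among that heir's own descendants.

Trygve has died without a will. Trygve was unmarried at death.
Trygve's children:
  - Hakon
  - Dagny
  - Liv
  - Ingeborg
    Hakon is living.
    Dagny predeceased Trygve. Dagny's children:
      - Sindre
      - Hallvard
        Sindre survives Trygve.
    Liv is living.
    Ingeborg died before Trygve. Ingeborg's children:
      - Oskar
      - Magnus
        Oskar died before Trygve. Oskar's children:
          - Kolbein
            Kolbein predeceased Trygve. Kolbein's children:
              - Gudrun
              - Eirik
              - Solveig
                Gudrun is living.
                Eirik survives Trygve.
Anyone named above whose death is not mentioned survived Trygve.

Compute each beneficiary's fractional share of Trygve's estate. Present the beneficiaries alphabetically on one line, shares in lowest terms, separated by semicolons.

Eirik 1/24; Gudrun 1/24; Hakon 1/4; Hallvard 1/8; Liv 1/4; Magnus 1/8; Sindre 1/8; Solveig 1/24

There is no surviving spouse, so the entire estate passes to Trygve's descendants per stirpes.
The estate is divided into 4 equal shares of 1/4 among Hakon, Dagny, Liv, Ingeborg.
Hakon is living and takes 1/4.
Dagny predeceased; the 1/4 allotted to Dagny's branch passes to Dagny's issue by representation.
The 1/4 is divided into 2 equal shares of 1/8 among Sindre, Hallvard.
Sindre is living and takes 1/8.
Hallvard is living and takes 1/8.
Liv is living and takes 1/4.
Ingeborg predeceased; the 1/4 allotted to Ingeborg's branch passes to Ingeborg's issue by representation.
The 1/4 is divided into 2 equal shares of 1/8 among Oskar, Magnus.
Oskar predeceased; the 1/8 allotted to Oskar's branch passes to Oskar's issue by representation.
Kolbein's line is the sole branch at this level, so the full 1/8 passes to Kolbein's issue by representation.
The 1/8 is divided into 3 equal shares of 1/24 among Gudrun, Eirik, Solveig.
Gudrun is living and takes 1/24.
Eirik is living and takes 1/24.
Solveig is living and takes 1/24.
Magnus is living and takes 1/8.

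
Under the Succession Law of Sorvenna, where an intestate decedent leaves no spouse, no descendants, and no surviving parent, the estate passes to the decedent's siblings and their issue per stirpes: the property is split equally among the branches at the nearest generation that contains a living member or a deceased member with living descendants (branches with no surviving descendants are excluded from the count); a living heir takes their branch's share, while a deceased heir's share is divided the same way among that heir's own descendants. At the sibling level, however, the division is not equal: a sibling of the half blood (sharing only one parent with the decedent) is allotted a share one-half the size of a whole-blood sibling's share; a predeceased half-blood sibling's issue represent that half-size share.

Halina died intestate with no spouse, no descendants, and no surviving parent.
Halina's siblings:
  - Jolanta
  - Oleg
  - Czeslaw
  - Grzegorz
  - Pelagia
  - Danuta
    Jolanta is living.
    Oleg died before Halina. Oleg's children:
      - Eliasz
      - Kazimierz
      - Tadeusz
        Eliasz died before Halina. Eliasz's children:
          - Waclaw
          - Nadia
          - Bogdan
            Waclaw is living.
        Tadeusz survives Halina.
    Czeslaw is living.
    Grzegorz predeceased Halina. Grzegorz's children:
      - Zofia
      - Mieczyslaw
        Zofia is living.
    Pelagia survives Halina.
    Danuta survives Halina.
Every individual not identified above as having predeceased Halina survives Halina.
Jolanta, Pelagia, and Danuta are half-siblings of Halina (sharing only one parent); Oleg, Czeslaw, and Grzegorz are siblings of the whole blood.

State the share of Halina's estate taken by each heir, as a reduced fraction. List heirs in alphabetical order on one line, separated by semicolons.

No spouse, descendants, or parent survives, so the estate passes to Halina's siblings per stirpes.
Half-blood siblings count for one-half the weight of whole-blood siblings at the initial division.
Dividing 1 in proportion to weights (total weight 9/2): Jolanta (weight 1/2) → 1/9; Oleg (weight 1) → 2/9; Czeslaw (weight 1) → 2/9; Grzegorz (weight 1) → 2/9; Pelagia (weight 1/2) → 1/9; Danuta (weight 1/2) → 1/9.
Jolanta is living and takes 1/9.
Oleg predeceased; the 2/9 allotted to Oleg's branch passes to Oleg's issue by representation.
The 2/9 is divided into 3 equal shares of 2/27 among Eliasz, Kazimierz, Tadeusz.
Eliasz predeceased; the 2/27 allotted to Eliasz's branch passes to Eliasz's issue by representation.
The 2/27 is divided into 3 equal shares of 2/81 among Waclaw, Nadia, Bogdan.
Waclaw is living and takes 2/81.
Nadia is living and takes 2/81.
Bogdan is living and takes 2/81.
Kazimierz is living and takes 2/27.
Tadeusz is living and takes 2/27.
Czeslaw is living and takes 2/9.
Grzegorz predeceased; the 2/9 allotted to Grzegorz's branch passes to Grzegorz's issue by representation.
The 2/9 is divided into 2 equal shares of 1/9 among Zofia, Mieczyslaw.
Zofia is living and takes 1/9.
Mieczyslaw is living and takes 1/9.
Pelagia is living and takes 1/9.
Danuta is living and takes 1/9.

Bogdan 2/81; Czeslaw 2/9; Danuta 1/9; Jolanta 1/9; Kazimierz 2/27; Mieczyslaw 1/9; Nadia 2/81; Pelagia 1/9; Tadeusz 2/27; Waclaw 2/81; Zofia 1/9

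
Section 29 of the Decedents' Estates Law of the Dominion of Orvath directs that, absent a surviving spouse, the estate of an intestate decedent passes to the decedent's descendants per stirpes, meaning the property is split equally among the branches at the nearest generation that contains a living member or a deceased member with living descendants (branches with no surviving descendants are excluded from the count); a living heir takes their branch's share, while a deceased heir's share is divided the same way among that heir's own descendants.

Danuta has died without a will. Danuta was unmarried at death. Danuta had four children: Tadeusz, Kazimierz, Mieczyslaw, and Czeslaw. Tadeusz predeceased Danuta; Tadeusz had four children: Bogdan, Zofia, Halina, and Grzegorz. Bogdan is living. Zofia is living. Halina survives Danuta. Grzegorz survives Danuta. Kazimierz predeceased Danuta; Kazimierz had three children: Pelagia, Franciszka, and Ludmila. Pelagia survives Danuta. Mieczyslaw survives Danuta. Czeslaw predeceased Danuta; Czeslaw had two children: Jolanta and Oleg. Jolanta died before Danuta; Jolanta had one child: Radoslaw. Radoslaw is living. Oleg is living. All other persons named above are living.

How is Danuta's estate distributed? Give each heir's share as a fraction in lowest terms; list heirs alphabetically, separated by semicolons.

Bogdan 1/16; Franciszka 1/12; Grzegorz 1/16; Halina 1/16; Ludmila 1/12; Mieczyslaw 1/4; Oleg 1/8; Pelagia 1/12; Radoslaw 1/8; Zofia 1/16

There is no surviving spouse, so the entire estate passes to Danuta's descendants per stirpes.
The estate is divided into 4 equal shares of 1/4 among Tadeusz, Kazimierz, Mieczyslaw, Czeslaw.
Tadeusz predeceased; the 1/4 allotted to Tadeusz's branch passes to Tadeusz's issue by representation.
The 1/4 is divided into 4 equal shares of 1/16 among Bogdan, Zofia, Halina, Grzegorz.
Bogdan is living and takes 1/16.
Zofia is living and takes 1/16.
Halina is living and takes 1/16.
Grzegorz is living and takes 1/16.
Kazimierz predeceased; the 1/4 allotted to Kazimierz's branch passes to Kazimierz's issue by representation.
The 1/4 is divided into 3 equal shares of 1/12 among Pelagia, Franciszka, Ludmila.
Pelagia is living and takes 1/12.
Franciszka is living and takes 1/12.
Ludmila is living and takes 1/12.
Mieczyslaw is living and takes 1/4.
Czeslaw predeceased; the 1/4 allotted to Czeslaw's branch passes to Czeslaw's issue by representation.
The 1/4 is divided into 2 equal shares of 1/8 among Jolanta, Oleg.
Jolanta predeceased; the 1/8 allotted to Jolanta's branch passes to Jolanta's issue by representation.
Radoslaw is the sole taker at this level and receives the full 1/8.
Oleg is living and takes 1/8.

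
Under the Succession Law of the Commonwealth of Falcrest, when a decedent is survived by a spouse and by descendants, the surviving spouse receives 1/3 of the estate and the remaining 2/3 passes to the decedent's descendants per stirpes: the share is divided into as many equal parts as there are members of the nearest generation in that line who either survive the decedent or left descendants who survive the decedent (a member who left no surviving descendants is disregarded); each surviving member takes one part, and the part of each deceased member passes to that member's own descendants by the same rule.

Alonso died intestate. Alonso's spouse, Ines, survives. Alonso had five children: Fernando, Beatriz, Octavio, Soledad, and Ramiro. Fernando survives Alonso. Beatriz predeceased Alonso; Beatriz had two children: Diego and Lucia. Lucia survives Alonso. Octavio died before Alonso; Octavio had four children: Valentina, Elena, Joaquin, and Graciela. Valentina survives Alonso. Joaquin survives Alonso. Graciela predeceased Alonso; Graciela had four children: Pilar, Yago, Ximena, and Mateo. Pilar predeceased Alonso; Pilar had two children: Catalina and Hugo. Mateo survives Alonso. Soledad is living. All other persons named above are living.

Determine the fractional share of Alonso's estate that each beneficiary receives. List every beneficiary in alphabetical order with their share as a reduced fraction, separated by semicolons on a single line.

Ines, as surviving spouse, takes 1/3.
The remaining 2/3 passes to Alonso's descendants per stirpes.
The 2/3 is divided into 5 equal shares of 2/15 among Fernando, Beatriz, Octavio, Soledad, Ramiro.
Fernando is living and takes 2/15.
Beatriz predeceased; the 2/15 allotted to Beatriz's branch passes to Beatriz's issue by representation.
The 2/15 is divided into 2 equal shares of 1/15 among Diego, Lucia.
Diego is living and takes 1/15.
Lucia is living and takes 1/15.
Octavio predeceased; the 2/15 allotted to Octavio's branch passes to Octavio's issue by representation.
The 2/15 is divided into 4 equal shares of 1/30 among Valentina, Elena, Joaquin, Graciela.
Valentina is living and takes 1/30.
Elena is living and takes 1/30.
Joaquin is living and takes 1/30.
Graciela predeceased; the 1/30 allotted to Graciela's branch passes to Graciela's issue by representation.
The 1/30 is divided into 4 equal shares of 1/120 among Pilar, Yago, Ximena, Mateo.
Pilar predeceased; the 1/120 allotted to Pilar's branch passes to Pilar's issue by representation.
The 1/120 is divided into 2 equal shares of 1/240 among Catalina, Hugo.
Catalina is living and takes 1/240.
Hugo is living and takes 1/240.
Yago is living and takes 1/120.
Ximena is living and takes 1/120.
Mateo is living and takes 1/120.
Soledad is living and takes 2/15.
Ramiro is living and takes 2/15.

Catalina 1/240; Diego 1/15; Elena 1/30; Fernando 2/15; Hugo 1/240; Ines 1/3; Joaquin 1/30; Lucia 1/15; Mateo 1/120; Ramiro 2/15; Soledad 2/15; Valentina 1/30; Ximena 1/120; Yago 1/120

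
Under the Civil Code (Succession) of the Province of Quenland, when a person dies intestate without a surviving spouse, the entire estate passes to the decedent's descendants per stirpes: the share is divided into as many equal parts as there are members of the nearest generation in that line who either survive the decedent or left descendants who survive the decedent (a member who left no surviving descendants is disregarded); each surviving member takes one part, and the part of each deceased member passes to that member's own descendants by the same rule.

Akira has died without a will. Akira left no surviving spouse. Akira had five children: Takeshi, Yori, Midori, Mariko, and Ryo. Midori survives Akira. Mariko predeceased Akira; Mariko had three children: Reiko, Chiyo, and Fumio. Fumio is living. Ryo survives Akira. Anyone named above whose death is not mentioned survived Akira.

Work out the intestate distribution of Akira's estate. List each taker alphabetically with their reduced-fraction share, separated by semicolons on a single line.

There is no surviving spouse, so the entire estate passes to Akira's descendants per stirpes.
The estate is divided into 5 equal shares of 1/5 among Takeshi, Yori, Midori, Mariko, Ryo.
Takeshi is living and takes 1/5.
Yori is living and takes 1/5.
Midori is living and takes 1/5.
Mariko predeceased; the 1/5 allotted to Mariko's branch passes to Mariko's issue by representation.
The 1/5 is divided into 3 equal shares of 1/15 among Reiko, Chiyo, Fumio.
Reiko is living and takes 1/15.
Chiyo is living and takes 1/15.
Fumio is living and takes 1/15.
Ryo is living and takes 1/5.

Chiyo 1/15; Fumio 1/15; Midori 1/5; Reiko 1/15; Ryo 1/5; Takeshi 1/5; Yori 1/5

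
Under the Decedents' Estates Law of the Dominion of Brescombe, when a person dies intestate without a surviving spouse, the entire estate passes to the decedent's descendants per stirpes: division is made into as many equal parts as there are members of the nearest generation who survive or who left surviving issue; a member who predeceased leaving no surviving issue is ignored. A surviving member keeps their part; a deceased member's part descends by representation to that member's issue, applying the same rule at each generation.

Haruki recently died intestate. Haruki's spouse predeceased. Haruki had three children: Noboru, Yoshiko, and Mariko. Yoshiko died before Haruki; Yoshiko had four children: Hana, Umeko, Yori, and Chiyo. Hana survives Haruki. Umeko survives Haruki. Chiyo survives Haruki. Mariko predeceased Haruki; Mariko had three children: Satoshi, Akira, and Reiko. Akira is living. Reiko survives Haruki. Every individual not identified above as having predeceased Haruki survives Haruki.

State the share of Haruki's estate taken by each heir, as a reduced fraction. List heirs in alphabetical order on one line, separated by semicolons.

There is no surviving spouse, so the entire estate passes to Haruki's descendants per stirpes.
The estate is divided into 3 equal shares of 1/3 among Noboru, Yoshiko, Mariko.
Noboru is living and takes 1/3.
Yoshiko predeceased; the 1/3 allotted to Yoshiko's branch passes to Yoshiko's issue by representation.
The 1/3 is divided into 4 equal shares of 1/12 among Hana, Umeko, Yori, Chiyo.
Hana is living and takes 1/12.
Umeko is living and takes 1/12.
Yori is living and takes 1/12.
Chiyo is living and takes 1/12.
Mariko predeceased; the 1/3 allotted to Mariko's branch passes to Mariko's issue by representation.
The 1/3 is divided into 3 equal shares of 1/9 among Satoshi, Akira, Reiko.
Satoshi is living and takes 1/9.
Akira is living and takes 1/9.
Reiko is living and takes 1/9.

Akira 1/9; Chiyo 1/12; Hana 1/12; Noboru 1/3; Reiko 1/9; Satoshi 1/9; Umeko 1/12; Yori 1/12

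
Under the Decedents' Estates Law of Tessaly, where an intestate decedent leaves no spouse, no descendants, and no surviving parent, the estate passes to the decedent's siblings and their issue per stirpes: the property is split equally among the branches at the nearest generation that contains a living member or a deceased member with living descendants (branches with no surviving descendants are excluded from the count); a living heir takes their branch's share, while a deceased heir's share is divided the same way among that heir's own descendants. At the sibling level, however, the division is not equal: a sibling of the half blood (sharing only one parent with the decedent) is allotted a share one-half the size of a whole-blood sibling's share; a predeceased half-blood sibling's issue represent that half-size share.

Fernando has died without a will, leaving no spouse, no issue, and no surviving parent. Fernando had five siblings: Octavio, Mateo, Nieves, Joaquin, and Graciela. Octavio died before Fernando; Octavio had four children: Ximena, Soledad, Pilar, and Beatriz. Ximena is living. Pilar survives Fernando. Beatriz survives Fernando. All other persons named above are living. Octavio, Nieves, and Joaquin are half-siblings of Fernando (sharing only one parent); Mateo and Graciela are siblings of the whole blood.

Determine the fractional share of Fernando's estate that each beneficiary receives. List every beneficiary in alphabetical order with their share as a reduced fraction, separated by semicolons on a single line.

Beatriz 1/28; Graciela 2/7; Joaquin 1/7; Mateo 2/7; Nieves 1/7; Pilar 1/28; Soledad 1/28; Ximena 1/28

No spouse, descendants, or parent survives, so the estate passes to Fernando's siblings per stirpes.
Half-blood siblings count for one-half the weight of whole-blood siblings at the initial division.
Dividing 1 in proportion to weights (total weight 7/2): Octavio (weight 1/2) → 1/7; Mateo (weight 1) → 2/7; Nieves (weight 1/2) → 1/7; Joaquin (weight 1/2) → 1/7; Graciela (weight 1) → 2/7.
Octavio predeceased; the 1/7 allotted to Octavio's branch passes to Octavio's issue by representation.
The 1/7 is divided into 4 equal shares of 1/28 among Ximena, Soledad, Pilar, Beatriz.
Ximena is living and takes 1/28.
Soledad is living and takes 1/28.
Pilar is living and takes 1/28.
Beatriz is living and takes 1/28.
Mateo is living and takes 2/7.
Nieves is living and takes 1/7.
Joaquin is living and takes 1/7.
Graciela is living and takes 2/7.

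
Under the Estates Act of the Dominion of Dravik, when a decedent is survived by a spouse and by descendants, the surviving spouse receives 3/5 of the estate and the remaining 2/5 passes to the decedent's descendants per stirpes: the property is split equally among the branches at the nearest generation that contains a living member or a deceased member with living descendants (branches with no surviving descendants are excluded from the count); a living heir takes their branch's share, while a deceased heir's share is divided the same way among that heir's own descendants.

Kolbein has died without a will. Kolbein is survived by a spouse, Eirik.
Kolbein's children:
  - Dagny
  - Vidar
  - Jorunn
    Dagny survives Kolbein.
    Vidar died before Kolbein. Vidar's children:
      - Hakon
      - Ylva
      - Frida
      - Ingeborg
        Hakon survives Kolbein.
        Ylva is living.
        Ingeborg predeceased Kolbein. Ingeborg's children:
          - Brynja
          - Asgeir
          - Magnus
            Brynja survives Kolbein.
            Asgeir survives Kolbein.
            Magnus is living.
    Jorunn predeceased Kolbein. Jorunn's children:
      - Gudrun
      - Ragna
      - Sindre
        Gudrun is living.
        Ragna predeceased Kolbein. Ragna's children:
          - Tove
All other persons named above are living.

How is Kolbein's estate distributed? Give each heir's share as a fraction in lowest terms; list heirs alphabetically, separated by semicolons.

Asgeir 1/90; Brynja 1/90; Dagny 2/15; Eirik 3/5; Frida 1/30; Gudrun 2/45; Hakon 1/30; Magnus 1/90; Sindre 2/45; Tove 2/45; Ylva 1/30

Eirik, as surviving spouse, takes 3/5.
The remaining 2/5 passes to Kolbein's descendants per stirpes.
The 2/5 is divided into 3 equal shares of 2/15 among Dagny, Vidar, Jorunn.
Dagny is living and takes 2/15.
Vidar predeceased; the 2/15 allotted to Vidar's branch passes to Vidar's issue by representation.
The 2/15 is divided into 4 equal shares of 1/30 among Hakon, Ylva, Frida, Ingeborg.
Hakon is living and takes 1/30.
Ylva is living and takes 1/30.
Frida is living and takes 1/30.
Ingeborg predeceased; the 1/30 allotted to Ingeborg's branch passes to Ingeborg's issue by representation.
The 1/30 is divided into 3 equal shares of 1/90 among Brynja, Asgeir, Magnus.
Brynja is living and takes 1/90.
Asgeir is living and takes 1/90.
Magnus is living and takes 1/90.
Jorunn predeceased; the 2/15 allotted to Jorunn's branch passes to Jorunn's issue by representation.
The 2/15 is divided into 3 equal shares of 2/45 among Gudrun, Ragna, Sindre.
Gudrun is living and takes 2/45.
Ragna predeceased; the 2/45 allotted to Ragna's branch passes to Ragna's issue by representation.
Tove is the sole taker at this level and receives the full 2/45.
Sindre is living and takes 2/45.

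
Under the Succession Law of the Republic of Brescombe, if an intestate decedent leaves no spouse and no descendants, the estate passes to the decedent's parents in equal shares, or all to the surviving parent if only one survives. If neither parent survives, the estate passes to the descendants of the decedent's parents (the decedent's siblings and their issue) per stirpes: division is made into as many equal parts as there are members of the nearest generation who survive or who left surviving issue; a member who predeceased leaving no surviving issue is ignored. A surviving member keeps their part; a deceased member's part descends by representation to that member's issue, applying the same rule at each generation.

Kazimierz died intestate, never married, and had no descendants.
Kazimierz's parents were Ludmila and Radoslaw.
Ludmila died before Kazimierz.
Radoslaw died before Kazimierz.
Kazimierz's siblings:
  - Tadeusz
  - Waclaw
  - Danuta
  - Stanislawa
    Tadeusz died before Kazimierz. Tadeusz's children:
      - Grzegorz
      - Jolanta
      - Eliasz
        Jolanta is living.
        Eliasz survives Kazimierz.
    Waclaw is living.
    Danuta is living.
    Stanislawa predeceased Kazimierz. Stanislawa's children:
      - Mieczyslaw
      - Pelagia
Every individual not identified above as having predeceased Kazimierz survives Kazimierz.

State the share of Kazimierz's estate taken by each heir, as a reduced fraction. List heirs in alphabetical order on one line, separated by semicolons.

Neither parent survives and there are no descendants, so the estate passes to Kazimierz's siblings and their issue per stirpes.
The estate is divided into 4 equal shares of 1/4 among Tadeusz, Waclaw, Danuta, Stanislawa.
Tadeusz predeceased; the 1/4 allotted to Tadeusz's branch passes to Tadeusz's issue by representation.
The 1/4 is divided into 3 equal shares of 1/12 among Grzegorz, Jolanta, Eliasz.
Grzegorz is living and takes 1/12.
Jolanta is living and takes 1/12.
Eliasz is living and takes 1/12.
Waclaw is living and takes 1/4.
Danuta is living and takes 1/4.
Stanislawa predeceased; the 1/4 allotted to Stanislawa's branch passes to Stanislawa's issue by representation.
The 1/4 is divided into 2 equal shares of 1/8 among Mieczyslaw, Pelagia.
Mieczyslaw is living and takes 1/8.
Pelagia is living and takes 1/8.

Danuta 1/4; Eliasz 1/12; Grzegorz 1/12; Jolanta 1/12; Mieczyslaw 1/8; Pelagia 1/8; Waclaw 1/4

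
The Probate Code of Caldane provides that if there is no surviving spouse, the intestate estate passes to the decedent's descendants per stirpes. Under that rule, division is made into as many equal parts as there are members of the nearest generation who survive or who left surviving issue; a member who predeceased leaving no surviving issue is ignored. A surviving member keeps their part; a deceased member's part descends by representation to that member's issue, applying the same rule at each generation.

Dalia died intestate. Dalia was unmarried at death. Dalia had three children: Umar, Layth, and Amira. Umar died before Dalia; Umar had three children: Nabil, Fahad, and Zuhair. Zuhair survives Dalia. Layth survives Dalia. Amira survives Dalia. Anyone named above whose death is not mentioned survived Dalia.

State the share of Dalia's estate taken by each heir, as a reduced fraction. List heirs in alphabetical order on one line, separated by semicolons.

There is no surviving spouse, so the entire estate passes to Dalia's descendants per stirpes.
The estate is divided into 3 equal shares of 1/3 among Umar, Layth, Amira.
Umar predeceased; the 1/3 allotted to Umar's branch passes to Umar's issue by representation.
The 1/3 is divided into 3 equal shares of 1/9 among Nabil, Fahad, Zuhair.
Nabil is living and takes 1/9.
Fahad is living and takes 1/9.
Zuhair is living and takes 1/9.
Layth is living and takes 1/3.
Amira is living and takes 1/3.

Amira 1/3; Fahad 1/9; Layth 1/3; Nabil 1/9; Zuhair 1/9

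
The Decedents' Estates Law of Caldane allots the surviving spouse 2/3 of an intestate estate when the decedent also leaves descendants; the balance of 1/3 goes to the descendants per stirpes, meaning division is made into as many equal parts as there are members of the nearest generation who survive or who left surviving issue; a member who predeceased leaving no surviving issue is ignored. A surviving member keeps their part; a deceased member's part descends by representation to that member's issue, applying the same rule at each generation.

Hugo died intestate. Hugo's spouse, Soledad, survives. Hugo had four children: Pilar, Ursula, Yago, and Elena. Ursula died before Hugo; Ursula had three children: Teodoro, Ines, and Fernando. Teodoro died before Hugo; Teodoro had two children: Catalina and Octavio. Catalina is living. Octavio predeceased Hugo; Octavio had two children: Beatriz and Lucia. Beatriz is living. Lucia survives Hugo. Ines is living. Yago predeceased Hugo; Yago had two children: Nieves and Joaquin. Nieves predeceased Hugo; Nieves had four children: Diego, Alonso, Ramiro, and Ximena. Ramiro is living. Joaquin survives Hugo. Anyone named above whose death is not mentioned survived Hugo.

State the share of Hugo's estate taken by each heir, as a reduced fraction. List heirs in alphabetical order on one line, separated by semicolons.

Alonso 1/96; Beatriz 1/144; Catalina 1/72; Diego 1/96; Elena 1/12; Fernando 1/36; Ines 1/36; Joaquin 1/24; Lucia 1/144; Pilar 1/12; Ramiro 1/96; Soledad 2/3; Ximena 1/96

Soledad, as surviving spouse, takes 2/3.
The remaining 1/3 passes to Hugo's descendants per stirpes.
The 1/3 is divided into 4 equal shares of 1/12 among Pilar, Ursula, Yago, Elena.
Pilar is living and takes 1/12.
Ursula predeceased; the 1/12 allotted to Ursula's branch passes to Ursula's issue by representation.
The 1/12 is divided into 3 equal shares of 1/36 among Teodoro, Ines, Fernando.
Teodoro predeceased; the 1/36 allotted to Teodoro's branch passes to Teodoro's issue by representation.
The 1/36 is divided into 2 equal shares of 1/72 among Catalina, Octavio.
Catalina is living and takes 1/72.
Octavio predeceased; the 1/72 allotted to Octavio's branch passes to Octavio's issue by representation.
The 1/72 is divided into 2 equal shares of 1/144 among Beatriz, Lucia.
Beatriz is living and takes 1/144.
Lucia is living and takes 1/144.
Ines is living and takes 1/36.
Fernando is living and takes 1/36.
Yago predeceased; the 1/12 allotted to Yago's branch passes to Yago's issue by representation.
The 1/12 is divided into 2 equal shares of 1/24 among Nieves, Joaquin.
Nieves predeceased; the 1/24 allotted to Nieves's branch passes to Nieves's issue by representation.
The 1/24 is divided into 4 equal shares of 1/96 among Diego, Alonso, Ramiro, Ximena.
Diego is living and takes 1/96.
Alonso is living and takes 1/96.
Ramiro is living and takes 1/96.
Ximena is living and takes 1/96.
Joaquin is living and takes 1/24.
Elena is living and takes 1/12.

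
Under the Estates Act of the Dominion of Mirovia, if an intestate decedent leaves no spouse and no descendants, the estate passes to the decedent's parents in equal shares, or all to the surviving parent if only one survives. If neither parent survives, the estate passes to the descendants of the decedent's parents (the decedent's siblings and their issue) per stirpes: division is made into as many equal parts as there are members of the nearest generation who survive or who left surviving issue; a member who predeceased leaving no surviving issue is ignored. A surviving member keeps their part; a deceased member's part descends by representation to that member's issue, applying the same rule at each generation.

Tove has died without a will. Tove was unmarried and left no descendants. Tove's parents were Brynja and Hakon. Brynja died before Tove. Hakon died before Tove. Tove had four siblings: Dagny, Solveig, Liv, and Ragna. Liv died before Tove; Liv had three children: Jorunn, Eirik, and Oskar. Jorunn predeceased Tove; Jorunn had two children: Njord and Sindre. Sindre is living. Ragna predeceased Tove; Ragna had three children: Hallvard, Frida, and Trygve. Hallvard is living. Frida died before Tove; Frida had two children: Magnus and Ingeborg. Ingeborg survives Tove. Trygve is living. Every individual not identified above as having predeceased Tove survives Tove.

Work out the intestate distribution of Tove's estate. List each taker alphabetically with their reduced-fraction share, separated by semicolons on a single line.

Dagny 1/4; Eirik 1/12; Hallvard 1/12; Ingeborg 1/24; Magnus 1/24; Njord 1/24; Oskar 1/12; Sindre 1/24; Solveig 1/4; Trygve 1/12

Neither parent survives and there are no descendants, so the estate passes to Tove's siblings and their issue per stirpes.
The estate is divided into 4 equal shares of 1/4 among Dagny, Solveig, Liv, Ragna.
Dagny is living and takes 1/4.
Solveig is living and takes 1/4.
Liv predeceased; the 1/4 allotted to Liv's branch passes to Liv's issue by representation.
The 1/4 is divided into 3 equal shares of 1/12 among Jorunn, Eirik, Oskar.
Jorunn predeceased; the 1/12 allotted to Jorunn's branch passes to Jorunn's issue by representation.
The 1/12 is divided into 2 equal shares of 1/24 among Njord, Sindre.
Njord is living and takes 1/24.
Sindre is living and takes 1/24.
Eirik is living and takes 1/12.
Oskar is living and takes 1/12.
Ragna predeceased; the 1/4 allotted to Ragna's branch passes to Ragna's issue by representation.
The 1/4 is divided into 3 equal shares of 1/12 among Hallvard, Frida, Trygve.
Hallvard is living and takes 1/12.
Frida predeceased; the 1/12 allotted to Frida's branch passes to Frida's issue by representation.
The 1/12 is divided into 2 equal shares of 1/24 among Magnus, Ingeborg.
Magnus is living and takes 1/24.
Ingeborg is living and takes 1/24.
Trygve is living and takes 1/12.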